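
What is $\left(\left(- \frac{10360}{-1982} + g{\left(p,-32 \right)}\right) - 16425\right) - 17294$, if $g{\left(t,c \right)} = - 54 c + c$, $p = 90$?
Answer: $- \frac{31729613}{991} \approx -32018.0$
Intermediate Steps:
$g{\left(t,c \right)} = - 53 c$
$\left(\left(- \frac{10360}{-1982} + g{\left(p,-32 \right)}\right) - 16425\right) - 17294 = \left(\left(- \frac{10360}{-1982} - -1696\right) - 16425\right) - 17294 = \left(\left(\left(-10360\right) \left(- \frac{1}{1982}\right) + 1696\right) - 16425\right) - 17294 = \left(\left(\frac{5180}{991} + 1696\right) - 16425\right) - 17294 = \left(\frac{1685916}{991} - 16425\right) - 17294 = - \frac{14591259}{991} - 17294 = - \frac{31729613}{991}$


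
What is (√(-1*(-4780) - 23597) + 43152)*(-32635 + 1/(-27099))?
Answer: -12720862456544/9033 - 884375866*I*√18817/27099 ≈ -1.4083e+9 - 4.4767e+6*I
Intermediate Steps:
(√(-1*(-4780) - 23597) + 43152)*(-32635 + 1/(-27099)) = (√(4780 - 23597) + 43152)*(-32635 - 1/27099) = (√(-18817) + 43152)*(-884375866/27099) = (I*√18817 + 43152)*(-884375866/27099) = (43152 + I*√18817)*(-884375866/27099) = -12720862456544/9033 - 884375866*I*√18817/27099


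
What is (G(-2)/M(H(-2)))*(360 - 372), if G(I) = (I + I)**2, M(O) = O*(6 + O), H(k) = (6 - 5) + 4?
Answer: -192/55 ≈ -3.4909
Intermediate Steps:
H(k) = 5 (H(k) = 1 + 4 = 5)
G(I) = 4*I**2 (G(I) = (2*I)**2 = 4*I**2)
(G(-2)/M(H(-2)))*(360 - 372) = ((4*(-2)**2)/((5*(6 + 5))))*(360 - 372) = ((4*4)/((5*11)))*(-12) = (16/55)*(-12) = -192/55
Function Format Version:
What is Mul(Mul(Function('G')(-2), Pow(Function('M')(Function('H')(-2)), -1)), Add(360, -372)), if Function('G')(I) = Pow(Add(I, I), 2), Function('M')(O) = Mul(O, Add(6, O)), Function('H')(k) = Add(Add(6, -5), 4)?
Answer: Rational(-192, 55) ≈ -3.4909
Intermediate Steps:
Function('H')(k) = 5 (Function('H')(k) = Add(1, 4) = 5)
Function('G')(I) = Mul(4, Pow(I, 2)) (Function('G')(I) = Pow(Mul(2, I), 2) = Mul(4, Pow(I, 2)))
Mul(Mul(Function('G')(-2), Pow(Function('M')(Function('H')(-2)), -1)), Add(360, -372)) = Mul(Mul(Mul(4, Pow(-2, 2)), Pow(Mul(5, Add(6, 5)), -1)), Add(360, -372)) = Mul(Mul(Mul(4, 4), Pow(Mul(5, 11), -1)), -12) = Mul(Mul(16, Pow(55, -1)), -12) = Mul(Mul(16, Rational(1, 55)), -12) = Mul(Rational(16, 55), -12) = Rational(-192, 55)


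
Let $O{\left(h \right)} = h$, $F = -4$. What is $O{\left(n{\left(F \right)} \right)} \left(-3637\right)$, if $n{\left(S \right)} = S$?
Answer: $14548$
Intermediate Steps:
$O{\left(n{\left(F \right)} \right)} \left(-3637\right) = \left(-4\right) \left(-3637\right) = 14548$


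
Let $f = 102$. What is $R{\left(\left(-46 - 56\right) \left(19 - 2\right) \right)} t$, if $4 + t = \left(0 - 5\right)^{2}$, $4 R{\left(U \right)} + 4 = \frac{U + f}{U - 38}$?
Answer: $- \frac{7161}{443} \approx -16.165$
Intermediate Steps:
$R{\left(U \right)} = -1 + \frac{102 + U}{4 \left(-38 + U\right)}$ ($R{\left(U \right)} = -1 + \frac{\left(U + 102\right) \frac{1}{U - 38}}{4} = -1 + \frac{\left(102 + U\right) \frac{1}{-38 + U}}{4} = -1 + \frac{\frac{1}{-38 + U} \left(102 + U\right)}{4} = -1 + \frac{102 + U}{4 \left(-38 + U\right)}$)
$t = 21$ ($t = -4 + \left(0 - 5\right)^{2} = -4 + \left(-5\right)^{2} = -4 + 25 = 21$)
$R{\left(\left(-46 - 56\right) \left(19 - 2\right) \right)} t = \frac{254 - 3 \left(-46 - 56\right) \left(19 - 2\right)}{4 \left(-38 + \left(-46 - 56\right) \left(19 - 2\right)\right)} 21 = \frac{254 - 3 \left(\left(-102\right) 17\right)}{4 \left(-38 - 1734\right)} 21 = \frac{254 - -5202}{4 \left(-38 - 1734\right)} 21 = \frac{254 + 5202}{4 \left(-1772\right)} 21 = \frac{1}{4} \left(- \frac{1}{1772}\right) 5456 \cdot 21 = \left(- \frac{341}{443}\right) 21 = - \frac{7161}{443}$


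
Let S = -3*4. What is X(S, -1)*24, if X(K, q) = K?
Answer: -288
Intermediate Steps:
S = -12
X(S, -1)*24 = -12*24 = -288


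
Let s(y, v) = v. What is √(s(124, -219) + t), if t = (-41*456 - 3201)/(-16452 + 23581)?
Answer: 2*I*√2821565523/7129 ≈ 14.902*I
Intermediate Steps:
t = -21897/7129 (t = (-18696 - 3201)/7129 = -21897*1/7129 = -21897/7129 ≈ -3.0715)
√(s(124, -219) + t) = √(-219 - 21897/7129) = √(-1583148/7129) = 2*I*√2821565523/7129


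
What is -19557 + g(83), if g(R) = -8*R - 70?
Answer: -20291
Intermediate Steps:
g(R) = -70 - 8*R
-19557 + g(83) = -19557 + (-70 - 8*83) = -19557 + (-70 - 664) = -19557 - 734 = -20291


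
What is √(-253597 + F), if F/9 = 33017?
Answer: 2*√10889 ≈ 208.70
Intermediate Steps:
F = 297153 (F = 9*33017 = 297153)
√(-253597 + F) = √(-253597 + 297153) = √43556 = 2*√10889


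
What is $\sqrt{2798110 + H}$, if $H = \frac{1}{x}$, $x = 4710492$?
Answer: $\frac{\sqrt{1724625582246022487}}{785082} \approx 1672.8$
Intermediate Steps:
$H = \frac{1}{4710492} \approx 2.1229 \cdot 10^{-7}$
$\sqrt{2798110 + H} = \sqrt{2798110 + \frac{1}{4710492}} = \sqrt{\frac{13180474770121}{4710492}} = \frac{\sqrt{1724625582246022487}}{785082}$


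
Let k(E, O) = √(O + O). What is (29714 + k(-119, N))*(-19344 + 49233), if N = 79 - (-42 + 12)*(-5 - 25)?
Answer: 888121746 + 29889*I*√1642 ≈ 8.8812e+8 + 1.2112e+6*I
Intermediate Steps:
N = -821 (N = 79 - (-30)*(-30) = 79 - 1*900 = 79 - 900 = -821)
k(E, O) = √2*√O (k(E, O) = √(2*O) = √2*√O)
(29714 + k(-119, N))*(-19344 + 49233) = (29714 + √2*√(-821))*(-19344 + 49233) = (29714 + √2*(I*√821))*29889 = (29714 + I*√1642)*29889 = 888121746 + 29889*I*√1642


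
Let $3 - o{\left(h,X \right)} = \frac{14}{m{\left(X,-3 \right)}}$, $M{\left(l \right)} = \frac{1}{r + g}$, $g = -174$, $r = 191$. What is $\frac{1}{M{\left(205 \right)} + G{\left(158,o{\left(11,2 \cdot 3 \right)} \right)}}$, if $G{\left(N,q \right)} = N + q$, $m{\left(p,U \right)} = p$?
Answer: $\frac{51}{8095} \approx 0.0063002$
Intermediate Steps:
$M{\left(l \right)} = \frac{1}{17}$ ($M{\left(l \right)} = \frac{1}{191 - 174} = \frac{1}{17}$)
$o{\left(h,X \right)} = 3 - \frac{14}{X}$
$\frac{1}{M{\left(205 \right)} + G{\left(158,o{\left(11,2 \cdot 3 \right)} \right)}} = \frac{1}{\frac{1}{17} + \left(158 + \left(3 - \frac{14}{2 \cdot 3}\right)\right)} = \frac{1}{\frac{1}{17} + \left(158 + \left(3 - \frac{14}{6}\right)\right)} = \frac{1}{\frac{1}{17} + \left(158 + \left(3 - \frac{7}{3}\right)\right)} = \frac{1}{\frac{1}{17} + \left(158 + \frac{2}{3}\right)} = \frac{1}{\frac{1}{17} + \frac{476}{3}} = \frac{1}{\frac{8095}{51}} = \frac{51}{8095}$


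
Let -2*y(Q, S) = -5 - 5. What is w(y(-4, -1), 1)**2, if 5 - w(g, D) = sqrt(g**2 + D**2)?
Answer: (5 - sqrt(26))**2 ≈ 0.0098049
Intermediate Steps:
y(Q, S) = 5 (y(Q, S) = -(-5 - 5)/2 = -1/2*(-10) = 5)
w(g, D) = 5 - sqrt(D**2 + g**2) (w(g, D) = 5 - sqrt(g**2 + D**2) = 5 - sqrt(D**2 + g**2))
w(y(-4, -1), 1)**2 = (5 - sqrt(1**2 + 5**2))**2 = (5 - sqrt(1 + 25))**2 = (5 - sqrt(26))**2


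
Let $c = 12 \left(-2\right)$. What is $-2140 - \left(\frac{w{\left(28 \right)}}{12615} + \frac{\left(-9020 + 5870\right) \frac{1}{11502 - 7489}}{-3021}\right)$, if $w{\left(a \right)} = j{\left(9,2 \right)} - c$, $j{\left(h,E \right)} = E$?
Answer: $- \frac{109093815059216}{50978362965} \approx -2140.0$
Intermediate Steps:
$c = -24$
$w{\left(a \right)} = 26$ ($w{\left(a \right)} = 2 - -24 = 2 + 24 = 26$)
$-2140 - \left(\frac{w{\left(28 \right)}}{12615} + \frac{\left(-9020 + 5870\right) \frac{1}{11502 - 7489}}{-3021}\right) = -2140 - \left(\frac{26}{12615} + \frac{\left(-9020 + 5870\right) \frac{1}{11502 - 7489}}{-3021}\right) = -2140 - \left(26 \cdot \frac{1}{12615} + - \frac{3150}{4013} \left(- \frac{1}{3021}\right)\right) = -2140 - \left(\frac{26}{12615} + \left(-3150\right) \frac{1}{4013} \left(- \frac{1}{3021}\right)\right) = -2140 - \left(\frac{26}{12615} - - \frac{1050}{4041091}\right) = -2140 - \left(\frac{26}{12615} + \frac{1050}{4041091}\right) = -2140 - \frac{118314116}{50978362965} = - \frac{109093815059216}{50978362965}$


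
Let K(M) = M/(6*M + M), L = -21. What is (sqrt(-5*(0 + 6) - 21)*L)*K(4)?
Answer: -3*I*sqrt(51) ≈ -21.424*I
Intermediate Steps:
K(M) = 1/7 (K(M) = M/((7*M)) = M*(1/(7*M)) = 1/7)
(sqrt(-5*(0 + 6) - 21)*L)*K(4) = (sqrt(-5*(0 + 6) - 21)*(-21))*(1/7) = (sqrt(-5*6 - 21)*(-21))*(1/7) = (sqrt(-30 - 21)*(-21))*(1/7) = (sqrt(-51)*(-21))*(1/7) = ((I*sqrt(51))*(-21))*(1/7) = -21*I*sqrt(51)*(1/7) = -3*I*sqrt(51)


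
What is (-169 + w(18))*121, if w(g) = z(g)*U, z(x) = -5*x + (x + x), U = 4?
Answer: -46585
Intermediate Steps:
z(x) = -3*x (z(x) = -5*x + 2*x = -3*x)
w(g) = -12*g (w(g) = -3*g*4 = -12*g)
(-169 + w(18))*121 = (-169 - 12*18)*121 = (-169 - 216)*121 = -385*121 = -46585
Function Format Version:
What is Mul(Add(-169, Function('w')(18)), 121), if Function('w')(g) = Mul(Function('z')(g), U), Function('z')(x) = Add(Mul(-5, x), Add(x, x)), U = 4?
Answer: -46585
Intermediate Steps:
Function('z')(x) = Mul(-3, x) (Function('z')(x) = Add(Mul(-5, x), Mul(2, x)) = Mul(-3, x))
Function('w')(g) = Mul(-12, g) (Function('w')(g) = Mul(Mul(-3, g), 4) = Mul(-12, g))
Mul(Add(-169, Function('w')(18)), 121) = Mul(Add(-169, Mul(-12, 18)), 121) = Mul(Add(-169, -216), 121) = Mul(-385, 121) = -46585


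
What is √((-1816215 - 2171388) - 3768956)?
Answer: I*√7756559 ≈ 2785.1*I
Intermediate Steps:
√((-1816215 - 2171388) - 3768956) = √(-3987603 - 3768956) = √(-7756559) = I*√7756559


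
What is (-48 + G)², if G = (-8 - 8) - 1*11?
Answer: 5625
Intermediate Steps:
G = -27 (G = -16 - 11 = -27)
(-48 + G)² = (-48 - 27)² = (-75)² = 5625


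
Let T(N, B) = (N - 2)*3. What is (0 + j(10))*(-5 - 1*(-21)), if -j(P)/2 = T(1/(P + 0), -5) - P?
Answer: 2512/5 ≈ 502.40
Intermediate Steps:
T(N, B) = -6 + 3*N (T(N, B) = (-2 + N)*3 = -6 + 3*N)
j(P) = 12 - 6/P + 2*P (j(P) = -2*((-6 + 3/(P + 0)) - P) = -2*((-6 + 3/P) - P) = -2*(-6 - P + 3/P) = 12 - 6/P + 2*P)
(0 + j(10))*(-5 - 1*(-21)) = (0 + (12 - 6/10 + 2*10))*(-5 - 1*(-21)) = (0 + (12 - 6*⅒ + 20))*(-5 + 21) = (0 + (12 - ⅗ + 20))*16 = (0 + 157/5)*16 = (157/5)*16 = 2512/5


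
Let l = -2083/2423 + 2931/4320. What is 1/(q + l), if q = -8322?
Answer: -3489120/29037088889 ≈ -0.00012016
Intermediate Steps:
l = -632249/3489120 (l = -2083*1/2423 + 2931*(1/4320) = -2083/2423 + 977/1440 = -632249/3489120 ≈ -0.18121)
1/(q + l) = 1/(-8322 - 632249/3489120) = 1/(-29037088889/3489120) = -3489120/29037088889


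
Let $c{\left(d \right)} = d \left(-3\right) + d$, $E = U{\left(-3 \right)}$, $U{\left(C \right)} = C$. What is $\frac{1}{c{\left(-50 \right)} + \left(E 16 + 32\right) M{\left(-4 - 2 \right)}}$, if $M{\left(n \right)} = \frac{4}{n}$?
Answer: $\frac{3}{332} \approx 0.0090361$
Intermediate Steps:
$E = -3$
$c{\left(d \right)} = - 2 d$ ($c{\left(d \right)} = - 3 d + d = - 2 d$)
$\frac{1}{c{\left(-50 \right)} + \left(E 16 + 32\right) M{\left(-4 - 2 \right)}} = \frac{1}{\left(-2\right) \left(-50\right) + \left(\left(-3\right) 16 + 32\right) \frac{4}{-4 - 2}} = \frac{1}{100 + \left(-48 + 32\right) \frac{4}{-4 - 2}} = \frac{1}{100 - 16 \frac{4}{-6}} = \frac{1}{100 - 16 \cdot 4 \left(- \frac{1}{6}\right)} = \frac{1}{100 - - \frac{32}{3}} = \frac{1}{100 + \frac{32}{3}} = \frac{1}{\frac{332}{3}} = \frac{3}{332}$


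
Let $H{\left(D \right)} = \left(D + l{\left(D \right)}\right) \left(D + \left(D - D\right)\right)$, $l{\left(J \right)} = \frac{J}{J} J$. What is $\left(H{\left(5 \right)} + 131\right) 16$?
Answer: $2896$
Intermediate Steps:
$l{\left(J \right)} = J$ ($l{\left(J \right)} = 1 J = J$)
$H{\left(D \right)} = 2 D^{2}$ ($H{\left(D \right)} = \left(D + D\right) \left(D + \left(D - D\right)\right) = 2 D \left(D + 0\right) = 2 D D = 2 D^{2}$)
$\left(H{\left(5 \right)} + 131\right) 16 = \left(2 \cdot 5^{2} + 131\right) 16 = \left(2 \cdot 25 + 131\right) 16 = \left(50 + 131\right) 16 = 181 \cdot 16 = 2896$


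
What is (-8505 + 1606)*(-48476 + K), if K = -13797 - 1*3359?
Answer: 452795168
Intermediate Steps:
K = -17156 (K = -13797 - 3359 = -17156)
(-8505 + 1606)*(-48476 + K) = (-8505 + 1606)*(-48476 - 17156) = -6899*(-65632) = 452795168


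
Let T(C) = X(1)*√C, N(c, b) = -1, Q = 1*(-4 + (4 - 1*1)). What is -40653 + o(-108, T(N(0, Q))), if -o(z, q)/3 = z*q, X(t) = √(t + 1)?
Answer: -40653 + 324*I*√2 ≈ -40653.0 + 458.21*I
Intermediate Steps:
X(t) = √(1 + t)
Q = -1 (Q = 1*(-4 + (4 - 1)) = 1*(-4 + 3) = 1*(-1) = -1)
T(C) = √2*√C (T(C) = √(1 + 1)*√C = √2*√C)
o(z, q) = -3*q*z (o(z, q) = -3*z*q = -3*q*z)
-40653 + o(-108, T(N(0, Q))) = -40653 - 3*√2*√(-1)*(-108) = -40653 - 3*√2*I*(-108) = -40653 - 3*I*√2*(-108) = -40653 + 324*I*√2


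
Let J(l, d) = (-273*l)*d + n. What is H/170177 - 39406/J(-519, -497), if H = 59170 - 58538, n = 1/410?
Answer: 20996283806468/4913275464248053 ≈ 0.0042734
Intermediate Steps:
n = 1/410 ≈ 0.0024390
H = 632
J(l, d) = 1/410 - 273*d*l (J(l, d) = (-273*l)*d + 1/410 = -273*d*l + 1/410 = 1/410 - 273*d*l)
H/170177 - 39406/J(-519, -497) = 632/170177 - 39406/(1/410 - 273*(-497)*(-519)) = 632*(1/170177) - 39406/(1/410 - 70418439) = 632/170177 - 39406/(-28871559989/410) = 632/170177 - 39406*(-410/28871559989) = 632/170177 + 16156460/28871559989 = 20996283806468/4913275464248053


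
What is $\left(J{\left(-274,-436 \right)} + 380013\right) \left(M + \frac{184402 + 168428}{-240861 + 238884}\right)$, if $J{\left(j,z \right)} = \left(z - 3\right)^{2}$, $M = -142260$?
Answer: $- \frac{53760793741300}{659} \approx -8.1579 \cdot 10^{10}$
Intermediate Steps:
$J{\left(j,z \right)} = \left(-3 + z\right)^{2}$
$\left(J{\left(-274,-436 \right)} + 380013\right) \left(M + \frac{184402 + 168428}{-240861 + 238884}\right) = \left(\left(-3 - 436\right)^{2} + 380013\right) \left(-142260 + \frac{184402 + 168428}{-240861 + 238884}\right) = \left(\left(-439\right)^{2} + 380013\right) \left(-142260 + \frac{352830}{-1977}\right) = \left(192721 + 380013\right) \left(-142260 + 352830 \left(- \frac{1}{1977}\right)\right) = 572734 \left(-142260 - \frac{117610}{659}\right) = 572734 \left(- \frac{93866950}{659}\right) = - \frac{53760793741300}{659}$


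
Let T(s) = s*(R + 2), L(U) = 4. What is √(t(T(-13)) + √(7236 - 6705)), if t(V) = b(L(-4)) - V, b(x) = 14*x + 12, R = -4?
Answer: √(42 + 3*√59) ≈ 8.0650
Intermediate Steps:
b(x) = 12 + 14*x
T(s) = -2*s (T(s) = s*(-4 + 2) = s*(-2) = -2*s)
t(V) = 68 - V (t(V) = (12 + 14*4) - V = (12 + 56) - V = 68 - V)
√(t(T(-13)) + √(7236 - 6705)) = √((68 - (-2)*(-13)) + √(7236 - 6705)) = √((68 - 1*26) + √531) = √((68 - 26) + 3*√59) = √(42 + 3*√59)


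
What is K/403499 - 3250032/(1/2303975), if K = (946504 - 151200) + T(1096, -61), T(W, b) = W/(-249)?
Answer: -752327971662674947600/100471251 ≈ -7.4880e+12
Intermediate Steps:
T(W, b) = -W/249 (T(W, b) = W*(-1/249) = -W/249)
K = 198029600/249 (K = (946504 - 151200) - 1/249*1096 = 795304 - 1096/249 = 198029600/249 ≈ 7.9530e+5)
K/403499 - 3250032/(1/2303975) = (198029600/249)/403499 - 3250032/(1/2303975) = (198029600/249)*(1/403499) - 3250032/1/2303975 = 198029600/100471251 - 3250032*2303975 = 198029600/100471251 - 7487992477200 = -752327971662674947600/100471251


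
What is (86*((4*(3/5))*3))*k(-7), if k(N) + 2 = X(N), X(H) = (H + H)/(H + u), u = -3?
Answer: -9288/25 ≈ -371.52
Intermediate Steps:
X(H) = 2*H/(-3 + H) (X(H) = (H + H)/(H - 3) = (2*H)/(-3 + H) = 2*H/(-3 + H))
k(N) = -2 + 2*N/(-3 + N)
(86*((4*(3/5))*3))*k(-7) = (86*((4*(3/5))*3))*(6/(-3 - 7)) = (86*((4*(3*(1/5)))*3))*(6/(-10)) = (86*((4*(3/5))*3))*(6*(-1/10)) = (86*((12/5)*3))*(-3/5) = (86*(36/5))*(-3/5) = (3096/5)*(-3/5) = -9288/25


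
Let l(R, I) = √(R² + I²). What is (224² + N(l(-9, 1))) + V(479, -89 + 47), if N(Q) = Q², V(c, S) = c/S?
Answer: 2110357/42 ≈ 50247.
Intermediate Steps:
l(R, I) = √(I² + R²)
(224² + N(l(-9, 1))) + V(479, -89 + 47) = (224² + (√(1² + (-9)²))²) + 479/(-89 + 47) = (50176 + (√(1 + 81))²) + 479/(-42) = (50176 + (√82)²) + 479*(-1/42) = (50176 + 82) - 479/42 = 50258 - 479/42 = 2110357/42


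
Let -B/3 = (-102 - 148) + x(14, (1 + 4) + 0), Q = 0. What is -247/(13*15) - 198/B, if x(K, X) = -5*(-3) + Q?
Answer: -1091/705 ≈ -1.5475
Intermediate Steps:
x(K, X) = 15 (x(K, X) = -5*(-3) + 0 = 15 + 0 = 15)
B = 705 (B = -3*((-102 - 148) + 15) = -3*(-250 + 15) = -3*(-235) = 705)
-247/(13*15) - 198/B = -247/(13*15) - 198/705 = -247/195 - 198*1/705 = -247*1/195 - 66/235 = -19/15 - 66/235 = -1091/705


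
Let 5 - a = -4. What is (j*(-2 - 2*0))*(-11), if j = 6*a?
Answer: 1188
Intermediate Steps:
a = 9 (a = 5 - 1*(-4) = 5 + 4 = 9)
j = 54 (j = 6*9 = 54)
(j*(-2 - 2*0))*(-11) = (54*(-2 - 2*0))*(-11) = (54*(-2 + 0))*(-11) = (54*(-2))*(-11) = -108*(-11) = 1188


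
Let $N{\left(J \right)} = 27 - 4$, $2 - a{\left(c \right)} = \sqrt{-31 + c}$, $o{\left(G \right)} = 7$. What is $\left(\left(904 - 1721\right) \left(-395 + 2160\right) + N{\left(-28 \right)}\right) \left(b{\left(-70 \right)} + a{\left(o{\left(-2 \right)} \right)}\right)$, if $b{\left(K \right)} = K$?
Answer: $98054776 + 2883964 i \sqrt{6} \approx 9.8055 \cdot 10^{7} + 7.0642 \cdot 10^{6} i$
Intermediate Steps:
$a{\left(c \right)} = 2 - \sqrt{-31 + c}$
$N{\left(J \right)} = 23$ ($N{\left(J \right)} = 27 - 4 = 23$)
$\left(\left(904 - 1721\right) \left(-395 + 2160\right) + N{\left(-28 \right)}\right) \left(b{\left(-70 \right)} + a{\left(o{\left(-2 \right)} \right)}\right) = \left(\left(904 - 1721\right) \left(-395 + 2160\right) + 23\right) \left(-70 + \left(2 - \sqrt{-31 + 7}\right)\right) = \left(\left(-817\right) 1765 + 23\right) \left(-70 + \left(2 - \sqrt{-24}\right)\right) = \left(-1442005 + 23\right) \left(-70 + \left(2 - 2 i \sqrt{6}\right)\right) = - 1441982 \left(-70 + \left(2 - 2 i \sqrt{6}\right)\right) = - 1441982 \left(-68 - 2 i \sqrt{6}\right) = 98054776 + 2883964 i \sqrt{6}$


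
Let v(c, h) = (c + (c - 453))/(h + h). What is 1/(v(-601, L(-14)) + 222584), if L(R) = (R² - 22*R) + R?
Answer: 196/43626133 ≈ 4.4927e-6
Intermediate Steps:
L(R) = R² - 21*R
v(c, h) = (-453 + 2*c)/(2*h) (v(c, h) = (c + (-453 + c))/((2*h)) = (-453 + 2*c)*(1/(2*h)) = (-453 + 2*c)/(2*h))
1/(v(-601, L(-14)) + 222584) = 1/((-453/2 - 601)/((-14*(-21 - 14))) + 222584) = 1/(-1655/2/(-14*(-35)) + 222584) = 1/(-1655/2/490 + 222584) = 1/((1/490)*(-1655/2) + 222584) = 1/(-331/196 + 222584) = 1/(43626133/196) = 196/43626133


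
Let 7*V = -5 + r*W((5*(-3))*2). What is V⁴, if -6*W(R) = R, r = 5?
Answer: 160000/2401 ≈ 66.639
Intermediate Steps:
W(R) = -R/6
V = 20/7 (V = (-5 + 5*(-5*(-3)*2/6))/7 = (-5 + 5*(-(-5)*2/2))/7 = (-5 + 5*(-⅙*(-30)))/7 = (-5 + 5*5)/7 = (-5 + 25)/7 = (⅐)*20 = 20/7 ≈ 2.8571)
V⁴ = (20/7)⁴ = 160000/2401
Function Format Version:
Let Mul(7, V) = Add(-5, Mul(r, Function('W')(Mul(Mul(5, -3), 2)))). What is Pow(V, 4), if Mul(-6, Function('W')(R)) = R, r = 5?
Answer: Rational(160000, 2401) ≈ 66.639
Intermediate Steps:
Function('W')(R) = Mul(Rational(-1, 6), R)
V = Rational(20, 7) (V = Mul(Rational(1, 7), Add(-5, Mul(5, Mul(Rational(-1, 6), Mul(Mul(5, -3), 2))))) = Mul(Rational(1, 7), Add(-5, Mul(5, Mul(Rational(-1, 6), Mul(-15, 2))))) = Mul(Rational(1, 7), Add(-5, Mul(5, Mul(Rational(-1, 6), -30)))) = Mul(Rational(1, 7), Add(-5, Mul(5, 5))) = Mul(Rational(1, 7), Add(-5, 25)) = Mul(Rational(1, 7), 20) = Rational(20, 7) ≈ 2.8571)
Pow(V, 4) = Pow(Rational(20, 7), 4) = Rational(160000, 2401)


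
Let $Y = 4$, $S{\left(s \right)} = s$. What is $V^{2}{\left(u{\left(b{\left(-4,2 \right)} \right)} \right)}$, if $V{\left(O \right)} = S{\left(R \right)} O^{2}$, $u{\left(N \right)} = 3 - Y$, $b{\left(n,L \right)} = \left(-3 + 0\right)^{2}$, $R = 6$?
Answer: $36$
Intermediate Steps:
$b{\left(n,L \right)} = 9$ ($b{\left(n,L \right)} = \left(-3\right)^{2} = 9$)
$u{\left(N \right)} = -1$ ($u{\left(N \right)} = 3 - 4 = -1$)
$V{\left(O \right)} = 6 O^{2}$
$V^{2}{\left(u{\left(b{\left(-4,2 \right)} \right)} \right)} = \left(6 \left(-1\right)^{2}\right)^{2} = \left(6 \cdot 1\right)^{2} = 6^{2} = 36$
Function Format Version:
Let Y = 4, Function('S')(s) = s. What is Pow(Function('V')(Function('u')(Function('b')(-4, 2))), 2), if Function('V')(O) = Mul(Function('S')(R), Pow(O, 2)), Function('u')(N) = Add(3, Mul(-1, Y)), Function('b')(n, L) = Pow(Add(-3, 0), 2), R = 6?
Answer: 36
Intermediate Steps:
Function('b')(n, L) = 9 (Function('b')(n, L) = Pow(-3, 2) = 9)
Function('u')(N) = -1 (Function('u')(N) = Add(3, Mul(-1, 4)) = Add(3, -4) = -1)
Function('V')(O) = Mul(6, Pow(O, 2))
Pow(Function('V')(Function('u')(Function('b')(-4, 2))), 2) = Pow(Mul(6, Pow(-1, 2)), 2) = Pow(Mul(6, 1), 2) = Pow(6, 2) = 36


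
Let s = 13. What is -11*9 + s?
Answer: -86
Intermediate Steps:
-11*9 + s = -11*9 + 13 = -99 + 13 = -86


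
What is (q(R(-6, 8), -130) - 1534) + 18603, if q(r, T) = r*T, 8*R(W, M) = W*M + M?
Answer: 17719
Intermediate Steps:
R(W, M) = M/8 + M*W/8 (R(W, M) = (W*M + M)/8 = (M*W + M)/8 = (M + M*W)/8 = M/8 + M*W/8)
q(r, T) = T*r
(q(R(-6, 8), -130) - 1534) + 18603 = (-65*8*(1 - 6)/4 - 1534) + 18603 = (-65*8*(-5)/4 - 1534) + 18603 = (-130*(-5) - 1534) + 18603 = (650 - 1534) + 18603 = -884 + 18603 = 17719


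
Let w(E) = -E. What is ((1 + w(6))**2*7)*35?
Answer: 6125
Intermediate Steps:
((1 + w(6))**2*7)*35 = ((1 - 1*6)**2*7)*35 = ((1 - 6)**2*7)*35 = ((-5)**2*7)*35 = (25*7)*35 = 175*35 = 6125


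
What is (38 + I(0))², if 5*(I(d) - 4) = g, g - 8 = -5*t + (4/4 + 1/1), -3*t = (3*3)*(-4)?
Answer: 1024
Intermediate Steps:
t = 12 (t = -3*3*(-4)/3 = -3*(-4) = -⅓*(-36) = 12)
g = -50 (g = 8 + (-5*12 + (4/4 + 1/1)) = 8 + (-60 + (4*(¼) + 1*1)) = 8 + (-60 + (1 + 1)) = 8 + (-60 + 2) = 8 - 58 = -50)
I(d) = -6 (I(d) = 4 + (⅕)*(-50) = 4 - 10 = -6)
(38 + I(0))² = (38 - 6)² = 32² = 1024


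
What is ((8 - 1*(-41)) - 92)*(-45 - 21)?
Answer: 2838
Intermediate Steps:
((8 - 1*(-41)) - 92)*(-45 - 21) = ((8 + 41) - 92)*(-66) = (49 - 92)*(-66) = -43*(-66) = 2838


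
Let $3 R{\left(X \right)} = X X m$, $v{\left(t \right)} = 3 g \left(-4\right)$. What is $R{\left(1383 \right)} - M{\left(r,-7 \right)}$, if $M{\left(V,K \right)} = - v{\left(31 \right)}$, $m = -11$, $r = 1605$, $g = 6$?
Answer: $-7013265$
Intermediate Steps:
$v{\left(t \right)} = -72$ ($v{\left(t \right)} = 3 \cdot 6 \left(-4\right) = 18 \left(-4\right) = -72$)
$M{\left(V,K \right)} = 72$ ($M{\left(V,K \right)} = \left(-1\right) \left(-72\right) = 72$)
$R{\left(X \right)} = - \frac{11 X^{2}}{3}$ ($R{\left(X \right)} = \frac{X X \left(-11\right)}{3} = \frac{X^{2} \left(-11\right)}{3} = \frac{\left(-11\right) X^{2}}{3} = - \frac{11 X^{2}}{3}$)
$R{\left(1383 \right)} - M{\left(r,-7 \right)} = - \frac{11 \cdot 1383^{2}}{3} - 72 = \left(- \frac{11}{3}\right) 1912689 - 72 = -7013193 - 72 = -7013265$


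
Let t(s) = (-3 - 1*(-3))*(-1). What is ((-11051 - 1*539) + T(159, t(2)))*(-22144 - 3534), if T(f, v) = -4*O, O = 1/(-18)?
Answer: 2678420824/9 ≈ 2.9760e+8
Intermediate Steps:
O = -1/18 ≈ -0.055556
t(s) = 0 (t(s) = (-3 + 3)*(-1) = 0*(-1) = 0)
T(f, v) = 2/9 (T(f, v) = -4*(-1/18) = 2/9)
((-11051 - 1*539) + T(159, t(2)))*(-22144 - 3534) = ((-11051 - 1*539) + 2/9)*(-22144 - 3534) = ((-11051 - 539) + 2/9)*(-25678) = (-11590 + 2/9)*(-25678) = -104308/9*(-25678) = 2678420824/9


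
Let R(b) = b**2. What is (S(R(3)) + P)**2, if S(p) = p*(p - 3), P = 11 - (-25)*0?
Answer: 4225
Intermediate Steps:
P = 11 (P = 11 - 5*0 = 11 + 0 = 11)
S(p) = p*(-3 + p)
(S(R(3)) + P)**2 = (3**2*(-3 + 3**2) + 11)**2 = (9*(-3 + 9) + 11)**2 = (9*6 + 11)**2 = (54 + 11)**2 = 65**2 = 4225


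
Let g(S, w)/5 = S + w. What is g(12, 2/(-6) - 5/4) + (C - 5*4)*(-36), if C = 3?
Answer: 7969/12 ≈ 664.08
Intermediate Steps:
g(S, w) = 5*S + 5*w (g(S, w) = 5*(S + w) = 5*S + 5*w)
g(12, 2/(-6) - 5/4) + (C - 5*4)*(-36) = (5*12 + 5*(2/(-6) - 5/4)) + (3 - 5*4)*(-36) = (60 + 5*(2*(-1/6) - 5*1/4)) + (3 - 20)*(-36) = (60 + 5*(-1/3 - 5/4)) - 17*(-36) = (60 + 5*(-19/12)) + 612 = (60 - 95/12) + 612 = 625/12 + 612 = 7969/12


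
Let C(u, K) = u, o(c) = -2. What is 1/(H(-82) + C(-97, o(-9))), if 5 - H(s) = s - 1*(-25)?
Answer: -1/35 ≈ -0.028571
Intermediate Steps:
H(s) = -20 - s (H(s) = 5 - (s - 1*(-25)) = 5 - (s + 25) = 5 - (25 + s) = 5 + (-25 - s) = -20 - s)
1/(H(-82) + C(-97, o(-9))) = 1/((-20 - 1*(-82)) - 97) = 1/((-20 + 82) - 97) = 1/(62 - 97) = 1/(-35) = -1/35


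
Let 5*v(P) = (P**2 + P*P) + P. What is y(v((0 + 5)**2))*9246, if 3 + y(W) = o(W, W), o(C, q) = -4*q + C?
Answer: -7100928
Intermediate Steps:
o(C, q) = C - 4*q
v(P) = P/5 + 2*P**2/5 (v(P) = ((P**2 + P*P) + P)/5 = ((P**2 + P**2) + P)/5 = (2*P**2 + P)/5 = (P + 2*P**2)/5 = P/5 + 2*P**2/5)
y(W) = -3 - 3*W (y(W) = -3 + (W - 4*W) = -3 - 3*W)
y(v((0 + 5)**2))*9246 = (-3 - 3*(0 + 5)**2*(1 + 2*(0 + 5)**2)/5)*9246 = (-3 - 3*5**2*(1 + 2*5**2)/5)*9246 = (-3 - 3*25*(1 + 2*25)/5)*9246 = (-3 - 3*25*(1 + 50)/5)*9246 = (-3 - 3*25*51/5)*9246 = (-3 - 3*255)*9246 = (-3 - 765)*9246 = -768*9246 = -7100928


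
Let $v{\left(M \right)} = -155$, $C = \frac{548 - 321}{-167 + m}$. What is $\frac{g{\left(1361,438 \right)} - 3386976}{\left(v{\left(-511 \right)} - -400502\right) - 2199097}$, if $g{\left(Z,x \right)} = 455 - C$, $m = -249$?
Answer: $\frac{1408792509}{748280000} \approx 1.8827$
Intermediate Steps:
$C = - \frac{227}{416}$ ($C = \frac{548 - 321}{-167 - 249} = \frac{227}{-416} = 227 \left(- \frac{1}{416}\right) = - \frac{227}{416} \approx -0.54567$)
$g{\left(Z,x \right)} = \frac{189507}{416}$ ($g{\left(Z,x \right)} = 455 - - \frac{227}{416} = 455 + \frac{227}{416} = \frac{189507}{416}$)
$\frac{g{\left(1361,438 \right)} - 3386976}{\left(v{\left(-511 \right)} - -400502\right) - 2199097} = \frac{\frac{189507}{416} - 3386976}{\left(-155 - -400502\right) - 2199097} = - \frac{1408792509}{416 \left(\left(-155 + 400502\right) - 2199097\right)} = - \frac{1408792509}{416 \left(400347 - 2199097\right)} = - \frac{1408792509}{416 \left(-1798750\right)} = \left(- \frac{1408792509}{416}\right) \left(- \frac{1}{1798750}\right) = \frac{1408792509}{748280000}$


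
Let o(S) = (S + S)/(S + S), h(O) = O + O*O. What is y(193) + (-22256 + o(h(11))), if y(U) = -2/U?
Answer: -4295217/193 ≈ -22255.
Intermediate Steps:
h(O) = O + O²
o(S) = 1 (o(S) = (2*S)/((2*S)) = (2*S)*(1/(2*S)) = 1)
y(193) + (-22256 + o(h(11))) = -2/193 + (-22256 + 1) = -2*1/193 - 22255 = -2/193 - 22255 = -4295217/193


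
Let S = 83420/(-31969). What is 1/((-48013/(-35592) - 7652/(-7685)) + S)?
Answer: -8744305379880/2314740236959 ≈ -3.7777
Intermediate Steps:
S = -83420/31969 (S = 83420*(-1/31969) = -83420/31969 ≈ -2.6094)
1/((-48013/(-35592) - 7652/(-7685)) + S) = 1/((-48013/(-35592) - 7652/(-7685)) - 83420/31969) = 1/((-48013*(-1/35592) - 7652*(-1/7685)) - 83420/31969) = 1/((48013/35592 + 7652/7685) - 83420/31969) = 1/(641329889/273524520 - 83420/31969) = 1/(-2314740236959/8744305379880) = -8744305379880/2314740236959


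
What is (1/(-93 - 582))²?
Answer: 1/455625 ≈ 2.1948e-6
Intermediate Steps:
(1/(-93 - 582))² = (1/(-675))² = (-1/675)² = 1/455625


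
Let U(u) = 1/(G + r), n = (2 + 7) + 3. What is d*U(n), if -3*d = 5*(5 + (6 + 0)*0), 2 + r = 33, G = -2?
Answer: -25/87 ≈ -0.28736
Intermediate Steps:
r = 31 (r = -2 + 33 = 31)
n = 12 (n = 9 + 3 = 12)
U(u) = 1/29 (U(u) = 1/(-2 + 31) = 1/29)
d = -25/3 (d = -5*(5 + (6 + 0)*0)/3 = -5*(5 + 6*0)/3 = -5*(5 + 0)/3 = -5*5/3 = -1/3*25 = -25/3 ≈ -8.3333)
d*U(n) = -25/3*1/29 = -25/87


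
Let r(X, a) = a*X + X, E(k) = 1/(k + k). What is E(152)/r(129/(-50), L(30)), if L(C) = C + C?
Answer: -25/1196088 ≈ -2.0901e-5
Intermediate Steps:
E(k) = 1/(2*k)
L(C) = 2*C
r(X, a) = X + X*a (r(X, a) = X*a + X = X + X*a)
E(152)/r(129/(-50), L(30)) = ((1/2)/152)/(((129/(-50))*(1 + 2*30))) = ((1/2)*(1/152))/(((129*(-1/50))*(1 + 60))) = 1/(304*((-129/50*61))) = 1/(304*(-7869/50)) = (1/304)*(-50/7869) = -25/1196088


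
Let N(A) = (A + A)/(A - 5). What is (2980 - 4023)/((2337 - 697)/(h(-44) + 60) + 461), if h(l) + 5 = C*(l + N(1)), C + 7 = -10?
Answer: -1692789/751483 ≈ -2.2526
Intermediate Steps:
C = -17 (C = -7 - 10 = -17)
N(A) = 2*A/(-5 + A) (N(A) = (2*A)/(-5 + A) = 2*A/(-5 + A))
h(l) = 7/2 - 17*l (h(l) = -5 - 17*(l + 2*1/(-5 + 1)) = -5 - 17*(l + 2*1/(-4)) = -5 - 17*(l + 2*1*(-¼)) = -5 - 17*(l - ½) = -5 - 17*(-½ + l) = -5 + (17/2 - 17*l) = 7/2 - 17*l)
(2980 - 4023)/((2337 - 697)/(h(-44) + 60) + 461) = (2980 - 4023)/((2337 - 697)/((7/2 - 17*(-44)) + 60) + 461) = -1043/(1640/((7/2 + 748) + 60) + 461) = -1043/(1640/(1503/2 + 60) + 461) = -1043/(1640/(1623/2) + 461) = -1043/(1640*(2/1623) + 461) = -1043/(3280/1623 + 461) = -1043/751483/1623 = -1043*1623/751483 = -1692789/751483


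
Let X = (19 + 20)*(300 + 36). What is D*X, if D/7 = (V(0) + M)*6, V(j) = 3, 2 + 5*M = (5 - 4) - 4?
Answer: 1100736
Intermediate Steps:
M = -1 (M = -⅖ + ((5 - 4) - 4)/5 = -⅖ + (1 - 4)/5 = -⅖ + (⅕)*(-3) = -⅖ - ⅗ = -1)
X = 13104 (X = 39*336 = 13104)
D = 84 (D = 7*((3 - 1)*6) = 7*(2*6) = 7*12 = 84)
D*X = 84*13104 = 1100736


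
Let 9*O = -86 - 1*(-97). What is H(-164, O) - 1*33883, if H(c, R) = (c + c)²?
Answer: 73701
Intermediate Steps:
O = 11/9 (O = (-86 - 1*(-97))/9 = (-86 + 97)/9 = (⅑)*11 = 11/9 ≈ 1.2222)
H(c, R) = 4*c² (H(c, R) = (2*c)² = 4*c²)
H(-164, O) - 1*33883 = 4*(-164)² - 1*33883 = 4*26896 - 33883 = 107584 - 33883 = 73701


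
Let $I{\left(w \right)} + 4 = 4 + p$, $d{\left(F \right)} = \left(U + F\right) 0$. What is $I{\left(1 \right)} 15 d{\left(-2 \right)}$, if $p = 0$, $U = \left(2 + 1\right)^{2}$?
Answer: $0$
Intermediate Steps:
$U = 9$ ($U = 3^{2} = 9$)
$d{\left(F \right)} = 0$ ($d{\left(F \right)} = \left(9 + F\right) 0 = 0$)
$I{\left(w \right)} = 0$ ($I{\left(w \right)} = -4 + \left(4 + 0\right) = -4 + 4 = 0$)
$I{\left(1 \right)} 15 d{\left(-2 \right)} = 0 \cdot 15 \cdot 0 = 0 \cdot 0 = 0$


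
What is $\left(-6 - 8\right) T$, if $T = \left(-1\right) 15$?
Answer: $210$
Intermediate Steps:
$T = -15$
$\left(-6 - 8\right) T = \left(-6 - 8\right) \left(-15\right) = \left(-14\right) \left(-15\right) = 210$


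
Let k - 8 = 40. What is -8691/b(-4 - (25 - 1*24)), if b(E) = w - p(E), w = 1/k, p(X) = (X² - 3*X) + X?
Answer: 417168/1679 ≈ 248.46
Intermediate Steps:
k = 48 (k = 8 + 40 = 48)
p(X) = X² - 2*X
w = 1/48 ≈ 0.020833
b(E) = 1/48 - E*(-2 + E)
-8691/b(-4 - (25 - 1*24)) = -8691/(1/48 - (-4 - (25 - 1*24))*(-2 + (-4 - (25 - 1*24)))) = -8691/(1/48 - (-4 - (25 - 24))*(-2 + (-4 - (25 - 24)))) = -8691/(1/48 - (-4 - 1*1)*(-2 + (-4 - 1*1))) = -8691/(1/48 - (-4 - 1)*(-2 + (-4 - 1))) = -8691/(1/48 - 1*(-5)*(-2 - 5)) = -8691/(1/48 - 1*(-5)*(-7)) = -8691/(1/48 - 35) = -8691/(-1679/48) = -8691*(-48/1679) = 417168/1679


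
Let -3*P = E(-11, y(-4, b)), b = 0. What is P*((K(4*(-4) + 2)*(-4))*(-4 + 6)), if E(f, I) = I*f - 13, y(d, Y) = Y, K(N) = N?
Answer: 1456/3 ≈ 485.33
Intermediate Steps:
E(f, I) = -13 + I*f
P = 13/3 (P = -(-13 + 0*(-11))/3 = -(-13 + 0)/3 = -1/3*(-13) = 13/3 ≈ 4.3333)
P*((K(4*(-4) + 2)*(-4))*(-4 + 6)) = 13*(((4*(-4) + 2)*(-4))*(-4 + 6))/3 = 13*(((-16 + 2)*(-4))*2)/3 = 13*(-14*(-4)*2)/3 = 13*(56*2)/3 = (13/3)*112 = 1456/3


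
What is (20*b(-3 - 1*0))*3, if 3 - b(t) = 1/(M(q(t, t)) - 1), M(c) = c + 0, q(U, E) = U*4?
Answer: 2400/13 ≈ 184.62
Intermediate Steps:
q(U, E) = 4*U
M(c) = c
b(t) = 3 - 1/(-1 + 4*t) (b(t) = 3 - 1/(4*t - 1) = 3 - 1/(-1 + 4*t))
(20*b(-3 - 1*0))*3 = (20*(4*(-1 + 3*(-3 - 1*0))/(-1 + 4*(-3 - 1*0))))*3 = (20*(4*(-1 + 3*(-3 + 0))/(-1 + 4*(-3 + 0))))*3 = (20*(4*(-1 + 3*(-3))/(-1 + 4*(-3))))*3 = (20*(4*(-1 - 9)/(-1 - 12)))*3 = (20*(4*(-10)/(-13)))*3 = (20*(4*(-1/13)*(-10)))*3 = (20*(40/13))*3 = (800/13)*3 = 2400/13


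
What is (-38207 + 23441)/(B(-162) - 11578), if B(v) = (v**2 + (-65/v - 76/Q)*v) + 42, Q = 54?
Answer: -4922/4957 ≈ -0.99294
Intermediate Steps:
B(v) = 42 + v**2 + v*(-38/27 - 65/v) (B(v) = (v**2 + (-65/v - 76/54)*v) + 42 = (v**2 + (-65/v - 76*1/54)*v) + 42 = (v**2 + (-65/v - 38/27)*v) + 42 = (v**2 + (-38/27 - 65/v)*v) + 42 = (v**2 + v*(-38/27 - 65/v)) + 42 = 42 + v**2 + v*(-38/27 - 65/v))
(-38207 + 23441)/(B(-162) - 11578) = (-38207 + 23441)/((-23 + (-162)**2 - 38/27*(-162)) - 11578) = -14766/((-23 + 26244 + 228) - 11578) = -14766/(26449 - 11578) = -14766/14871 = -14766*1/14871 = -4922/4957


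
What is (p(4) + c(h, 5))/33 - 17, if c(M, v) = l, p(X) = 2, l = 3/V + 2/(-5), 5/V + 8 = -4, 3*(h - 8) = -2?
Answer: -2833/165 ≈ -17.170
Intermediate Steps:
h = 22/3 (h = 8 + (1/3)*(-2) = 8 - 2/3 = 22/3 ≈ 7.3333)
V = -5/12 (V = 5/(-8 - 4) = 5/(-12) = 5*(-1/12) = -5/12 ≈ -0.41667)
l = -38/5 (l = 3/(-5/12) + 2/(-5) = 3*(-12/5) + 2*(-1/5) = -36/5 - 2/5 = -38/5 ≈ -7.6000)
c(M, v) = -38/5
(p(4) + c(h, 5))/33 - 17 = (2 - 38/5)/33 - 17 = (1/33)*(-28/5) - 17 = -28/165 - 17 = -2833/165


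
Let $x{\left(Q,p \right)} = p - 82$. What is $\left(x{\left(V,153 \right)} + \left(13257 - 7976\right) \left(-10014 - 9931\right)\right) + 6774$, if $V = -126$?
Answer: $-105322700$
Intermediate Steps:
$x{\left(Q,p \right)} = -82 + p$
$\left(x{\left(V,153 \right)} + \left(13257 - 7976\right) \left(-10014 - 9931\right)\right) + 6774 = \left(\left(-82 + 153\right) + \left(13257 - 7976\right) \left(-10014 - 9931\right)\right) + 6774 = \left(71 + 5281 \left(-19945\right)\right) + 6774 = \left(71 - 105329545\right) + 6774 = -105329474 + 6774 = -105322700$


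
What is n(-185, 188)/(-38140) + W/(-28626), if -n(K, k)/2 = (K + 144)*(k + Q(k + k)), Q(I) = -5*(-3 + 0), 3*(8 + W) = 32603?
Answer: -334011031/409423365 ≈ -0.81581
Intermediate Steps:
W = 32579/3 (W = -8 + (⅓)*32603 = -8 + 32603/3 = 32579/3 ≈ 10860.)
Q(I) = 15 (Q(I) = -5*(-3) = 15)
n(K, k) = -2*(15 + k)*(144 + K) (n(K, k) = -2*(K + 144)*(k + 15) = -2*(144 + K)*(15 + k) = -2*(15 + k)*(144 + K))
n(-185, 188)/(-38140) + W/(-28626) = (-4320 - 288*188 - 30*(-185) - 2*(-185)*188)/(-38140) + (32579/3)/(-28626) = (-4320 - 54144 + 5550 + 69560)*(-1/38140) + (32579/3)*(-1/28626) = 16646*(-1/38140) - 32579/85878 = -8323/19070 - 32579/85878 = -334011031/409423365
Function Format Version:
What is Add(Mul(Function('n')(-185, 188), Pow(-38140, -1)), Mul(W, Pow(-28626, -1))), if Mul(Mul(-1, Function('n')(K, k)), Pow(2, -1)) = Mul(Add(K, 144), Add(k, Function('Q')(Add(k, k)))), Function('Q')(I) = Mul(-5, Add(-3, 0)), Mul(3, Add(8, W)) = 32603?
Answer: Rational(-334011031, 409423365) ≈ -0.81581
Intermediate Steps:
W = Rational(32579, 3) (W = Add(-8, Mul(Rational(1, 3), 32603)) = Add(-8, Rational(32603, 3)) = Rational(32579, 3) ≈ 10860.)
Function('Q')(I) = 15 (Function('Q')(I) = Mul(-5, -3) = 15)
Function('n')(K, k) = Mul(-2, Add(15, k), Add(144, K)) (Function('n')(K, k) = Mul(-2, Mul(Add(K, 144), Add(k, 15))) = Mul(-2, Mul(Add(144, K), Add(15, k))) = Mul(-2, Mul(Add(15, k), Add(144, K))) = Mul(-2, Add(15, k), Add(144, K)))
Add(Mul(Function('n')(-185, 188), Pow(-38140, -1)), Mul(W, Pow(-28626, -1))) = Add(Mul(Add(-4320, Mul(-288, 188), Mul(-30, -185), Mul(-2, -185, 188)), Pow(-38140, -1)), Mul(Rational(32579, 3), Pow(-28626, -1))) = Add(Mul(Add(-4320, -54144, 5550, 69560), Rational(-1, 38140)), Mul(Rational(32579, 3), Rational(-1, 28626))) = Add(Mul(16646, Rational(-1, 38140)), Rational(-32579, 85878)) = Add(Rational(-8323, 19070), Rational(-32579, 85878)) = Rational(-334011031, 409423365)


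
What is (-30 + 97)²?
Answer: 4489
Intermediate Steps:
(-30 + 97)² = 67² = 4489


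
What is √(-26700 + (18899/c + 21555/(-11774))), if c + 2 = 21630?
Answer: I*√128674246031783893/2195242 ≈ 163.4*I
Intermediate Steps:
c = 21628 (c = -2 + 21630 = 21628)
√(-26700 + (18899/c + 21555/(-11774))) = √(-26700 + (18899/21628 + 21555/(-11774))) = √(-26700 + (18899*(1/21628) + 21555*(-1/11774))) = √(-26700 + (18899/21628 - 21555/11774)) = √(-26700 - 121837357/127324036) = √(-3399673598557/127324036) = I*√128674246031783893/2195242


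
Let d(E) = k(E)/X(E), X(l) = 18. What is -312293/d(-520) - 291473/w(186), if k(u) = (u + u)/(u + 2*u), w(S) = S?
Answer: -1568626919/186 ≈ -8.4335e+6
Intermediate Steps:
k(u) = ⅔ (k(u) = (2*u)/((3*u)) = (2*u)*(1/(3*u)) = ⅔)
d(E) = 1/27 (d(E) = (⅔)/18 = (⅔)*(1/18) = 1/27)
-312293/d(-520) - 291473/w(186) = -312293/1/27 - 291473/186 = -312293*27 - 291473*1/186 = -8431911 - 291473/186 = -1568626919/186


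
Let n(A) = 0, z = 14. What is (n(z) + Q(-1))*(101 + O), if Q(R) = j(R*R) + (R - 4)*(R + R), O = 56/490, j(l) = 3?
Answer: 46007/35 ≈ 1314.5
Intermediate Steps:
O = 4/35 (O = 56*(1/490) = 4/35 ≈ 0.11429)
Q(R) = 3 + 2*R*(-4 + R) (Q(R) = 3 + (R - 4)*(R + R) = 3 + (-4 + R)*(2*R) = 3 + 2*R*(-4 + R))
(n(z) + Q(-1))*(101 + O) = (0 + (3 - 8*(-1) + 2*(-1)**2))*(101 + 4/35) = (0 + (3 + 8 + 2*1))*(3539/35) = (0 + (3 + 8 + 2))*(3539/35) = (0 + 13)*(3539/35) = 13*(3539/35) = 46007/35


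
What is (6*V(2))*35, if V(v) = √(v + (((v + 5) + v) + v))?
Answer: 210*√13 ≈ 757.17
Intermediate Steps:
V(v) = √(5 + 4*v) (V(v) = √(v + (((5 + v) + v) + v)) = √(v + ((5 + 2*v) + v)) = √(v + (5 + 3*v)) = √(5 + 4*v))
(6*V(2))*35 = (6*√(5 + 4*2))*35 = (6*√(5 + 8))*35 = (6*√13)*35 = 210*√13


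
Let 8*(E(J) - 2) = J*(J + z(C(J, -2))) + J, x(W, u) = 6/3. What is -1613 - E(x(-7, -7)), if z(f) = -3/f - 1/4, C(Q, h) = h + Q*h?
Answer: -25853/16 ≈ -1615.8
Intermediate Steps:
x(W, u) = 2 (x(W, u) = 6*(⅓) = 2)
z(f) = -¼ - 3/f (z(f) = -3/f - 1*¼ = -3/f - ¼ = -¼ - 3/f)
E(J) = 2 + J/8 + J*(J + (-10 + 2*J)/(4*(-2 - 2*J)))/8 (E(J) = 2 + (J*(J + (-12 - (-2)*(1 + J))/(4*((-2*(1 + J))))) + J)/8 = 2 + (J*(J + (-12 - (-2 - 2*J))/(4*(-2 - 2*J))) + J)/8 = 2 + (J*(J + (-12 + (2 + 2*J))/(4*(-2 - 2*J))) + J)/8 = 2 + (J*(J + (-10 + 2*J)/(4*(-2 - 2*J))) + J)/8 = 2 + (J + J*(J + (-10 + 2*J)/(4*(-2 - 2*J))))/8 = 2 + (J/8 + J*(J + (-10 + 2*J)/(4*(-2 - 2*J)))/8) = 2 + J/8 + J*(J + (-10 + 2*J)/(4*(-2 - 2*J)))/8)
-1613 - E(x(-7, -7)) = -1613 - (64 + 4*2³ + 7*2² + 73*2)/(32*(1 + 2)) = -1613 - (64 + 4*8 + 7*4 + 146)/(32*3) = -1613 - (64 + 32 + 28 + 146)/(32*3) = -1613 - 270/(32*3) = -1613 - 1*45/16 = -1613 - 45/16 = -25853/16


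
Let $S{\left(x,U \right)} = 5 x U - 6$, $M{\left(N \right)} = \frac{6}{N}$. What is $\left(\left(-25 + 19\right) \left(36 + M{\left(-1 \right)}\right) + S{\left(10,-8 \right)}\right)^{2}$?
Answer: $343396$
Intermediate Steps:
$S{\left(x,U \right)} = -6 + 5 U x$ ($S{\left(x,U \right)} = 5 U x - 6 = -6 + 5 U x$)
$\left(\left(-25 + 19\right) \left(36 + M{\left(-1 \right)}\right) + S{\left(10,-8 \right)}\right)^{2} = \left(\left(-25 + 19\right) \left(36 + \frac{6}{-1}\right) + \left(-6 + 5 \left(-8\right) 10\right)\right)^{2} = \left(- 6 \left(36 + 6 \left(-1\right)\right) - 406\right)^{2} = \left(- 6 \left(36 - 6\right) - 406\right)^{2} = \left(\left(-6\right) 30 - 406\right)^{2} = \left(-180 - 406\right)^{2} = \left(-586\right)^{2} = 343396$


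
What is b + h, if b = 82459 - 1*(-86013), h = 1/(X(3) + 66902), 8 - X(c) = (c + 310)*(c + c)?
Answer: 10956071105/65032 ≈ 1.6847e+5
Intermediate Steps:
X(c) = 8 - 2*c*(310 + c) (X(c) = 8 - (c + 310)*(c + c) = 8 - (310 + c)*2*c = 8 - 2*c*(310 + c))
h = 1/65032 (h = 1/((8 - 620*3 - 2*3²) + 66902) = 1/((8 - 1860 - 2*9) + 66902) = 1/((8 - 1860 - 18) + 66902) = 1/(-1870 + 66902) = 1/65032 ≈ 1.5377e-5)
b = 168472 (b = 82459 + 86013 = 168472)
b + h = 168472 + 1/65032 = 10956071105/65032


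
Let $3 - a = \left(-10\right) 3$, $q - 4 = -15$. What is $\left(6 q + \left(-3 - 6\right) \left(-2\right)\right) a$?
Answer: $-1584$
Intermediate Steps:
$q = -11$ ($q = 4 - 15 = -11$)
$a = 33$ ($a = 3 - \left(-10\right) 3 = 3 - -30 = 3 + 30 = 33$)
$\left(6 q + \left(-3 - 6\right) \left(-2\right)\right) a = \left(6 \left(-11\right) + \left(-3 - 6\right) \left(-2\right)\right) 33 = \left(-66 + \left(-3 - 6\right) \left(-2\right)\right) 33 = \left(-66 - -18\right) 33 = \left(-66 + 18\right) 33 = \left(-48\right) 33 = -1584$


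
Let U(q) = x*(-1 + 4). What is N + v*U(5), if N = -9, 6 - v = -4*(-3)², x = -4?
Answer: -513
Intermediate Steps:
v = 42 (v = 6 - (-4)*(-3)² = 6 - (-4)*9 = 6 - 1*(-36) = 6 + 36 = 42)
U(q) = -12 (U(q) = -4*(-1 + 4) = -4*3 = -12)
N + v*U(5) = -9 + 42*(-12) = -9 - 504 = -513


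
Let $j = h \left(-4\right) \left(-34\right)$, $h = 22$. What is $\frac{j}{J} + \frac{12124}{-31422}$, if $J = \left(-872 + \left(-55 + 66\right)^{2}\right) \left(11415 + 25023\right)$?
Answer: $- \frac{9218514526}{23885030051} \approx -0.38595$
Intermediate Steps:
$j = 2992$ ($j = 22 \left(-4\right) \left(-34\right) = \left(-88\right) \left(-34\right) = 2992$)
$J = -27364938$ ($J = \left(-872 + 11^{2}\right) 36438 = \left(-872 + 121\right) 36438 = \left(-751\right) 36438 = -27364938$)
$\frac{j}{J} + \frac{12124}{-31422} = \frac{2992}{-27364938} + \frac{12124}{-31422} = 2992 \left(- \frac{1}{27364938}\right) + 12124 \left(- \frac{1}{31422}\right) = - \frac{1496}{13682469} - \frac{6062}{15711} = - \frac{9218514526}{23885030051}$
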